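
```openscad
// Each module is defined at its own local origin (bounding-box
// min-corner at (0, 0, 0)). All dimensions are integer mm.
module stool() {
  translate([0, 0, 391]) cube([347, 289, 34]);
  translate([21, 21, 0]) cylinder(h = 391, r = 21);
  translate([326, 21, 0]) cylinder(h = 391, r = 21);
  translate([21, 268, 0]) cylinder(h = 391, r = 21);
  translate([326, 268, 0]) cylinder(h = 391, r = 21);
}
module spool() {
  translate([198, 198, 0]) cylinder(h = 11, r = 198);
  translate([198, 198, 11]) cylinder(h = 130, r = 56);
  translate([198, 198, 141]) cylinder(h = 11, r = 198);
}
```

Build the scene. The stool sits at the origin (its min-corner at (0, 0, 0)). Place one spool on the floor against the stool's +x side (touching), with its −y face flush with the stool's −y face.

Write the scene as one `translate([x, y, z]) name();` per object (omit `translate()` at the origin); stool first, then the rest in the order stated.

stool();
translate([347, 0, 0]) spool();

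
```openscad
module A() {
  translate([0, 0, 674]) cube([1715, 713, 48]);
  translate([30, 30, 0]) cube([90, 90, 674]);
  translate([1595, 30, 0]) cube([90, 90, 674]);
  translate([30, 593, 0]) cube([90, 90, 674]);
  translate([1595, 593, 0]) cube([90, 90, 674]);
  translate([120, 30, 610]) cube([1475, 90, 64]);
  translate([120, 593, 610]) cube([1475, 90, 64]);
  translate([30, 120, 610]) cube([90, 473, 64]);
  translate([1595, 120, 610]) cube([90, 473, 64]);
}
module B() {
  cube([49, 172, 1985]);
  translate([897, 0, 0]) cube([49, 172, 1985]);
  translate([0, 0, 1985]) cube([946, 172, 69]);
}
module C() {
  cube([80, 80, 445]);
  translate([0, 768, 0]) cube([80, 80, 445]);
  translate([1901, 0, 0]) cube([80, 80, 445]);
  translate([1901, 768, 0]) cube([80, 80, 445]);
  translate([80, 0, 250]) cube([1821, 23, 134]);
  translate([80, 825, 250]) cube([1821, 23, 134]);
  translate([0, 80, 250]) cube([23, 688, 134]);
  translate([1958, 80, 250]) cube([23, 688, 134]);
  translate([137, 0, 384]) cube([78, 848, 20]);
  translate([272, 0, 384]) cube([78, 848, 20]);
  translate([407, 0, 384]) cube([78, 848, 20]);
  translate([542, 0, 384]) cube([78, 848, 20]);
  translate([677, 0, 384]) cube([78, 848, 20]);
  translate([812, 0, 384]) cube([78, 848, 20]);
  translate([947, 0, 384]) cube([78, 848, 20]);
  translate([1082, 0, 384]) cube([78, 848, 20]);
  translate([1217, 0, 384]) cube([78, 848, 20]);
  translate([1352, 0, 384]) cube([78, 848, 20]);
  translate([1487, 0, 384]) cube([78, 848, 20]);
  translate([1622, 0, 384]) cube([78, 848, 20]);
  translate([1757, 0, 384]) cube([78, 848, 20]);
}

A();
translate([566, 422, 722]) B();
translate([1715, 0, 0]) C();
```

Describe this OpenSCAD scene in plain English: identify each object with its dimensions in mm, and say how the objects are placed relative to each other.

A is a table with a 1715×713 mm rectangular top, 48 mm thick, top surface at z = 722 mm, supported by four 90×90 mm square legs, each inset 30 mm from the nearest pair of top edges, running from the floor. Four apron rails, 90 mm thick and 64 mm tall, run between adjacent legs with their top edges flush with the underside of the top and their outer faces flush with the legs' outer faces.

B is a door frame. The clear opening is 848 mm wide and 1985 mm high. Two 49 mm wide jambs, 172 mm deep, stand either side of the opening from the floor to the top of the opening. A 69 mm thick head sits across the top of both jambs, spanning the full outside width of the frame.

C is a bed frame 1981 mm long (x) by 848 mm wide (y). Four 80×80 mm corner posts, 445 mm tall, at the corners of the footprint. Four rails of 23 mm thickness and 134 mm height run between adjacent posts with their undersides at z = 250 mm, their outer faces flush with the outside of the frame (the two x-running rails run between the posts' inner faces; the two y-running rails run between the posts' inner faces). 13 slats, each 78 mm wide (x) and 20 mm thick, lie across the top of the two x-running rails, running the full 848 mm width of the frame in y; the slats are evenly spaced along x between the inner faces of the end posts with equal gaps (rounded down to the nearest mm) at the −x end and between each pair — any rounding remainder accumulates at the +x end.

The door frame is on top of the table. The bed frame is against the table's +x side, with their −y faces flush.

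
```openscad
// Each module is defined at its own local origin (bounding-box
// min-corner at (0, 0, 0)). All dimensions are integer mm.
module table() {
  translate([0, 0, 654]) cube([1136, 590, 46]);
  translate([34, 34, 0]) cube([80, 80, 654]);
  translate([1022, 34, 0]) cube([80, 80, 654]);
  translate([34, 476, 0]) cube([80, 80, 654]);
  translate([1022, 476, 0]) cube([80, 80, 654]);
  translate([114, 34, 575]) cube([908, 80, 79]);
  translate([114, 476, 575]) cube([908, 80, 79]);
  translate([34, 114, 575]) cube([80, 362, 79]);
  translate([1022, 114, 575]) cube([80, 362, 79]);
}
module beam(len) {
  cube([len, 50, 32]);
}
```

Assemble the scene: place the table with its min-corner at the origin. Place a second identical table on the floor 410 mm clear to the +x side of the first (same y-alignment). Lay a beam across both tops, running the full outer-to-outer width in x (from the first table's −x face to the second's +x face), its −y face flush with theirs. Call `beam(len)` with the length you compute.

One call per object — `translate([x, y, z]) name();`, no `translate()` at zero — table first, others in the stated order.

table();
translate([1546, 0, 0]) table();
translate([0, 0, 700]) beam(2682);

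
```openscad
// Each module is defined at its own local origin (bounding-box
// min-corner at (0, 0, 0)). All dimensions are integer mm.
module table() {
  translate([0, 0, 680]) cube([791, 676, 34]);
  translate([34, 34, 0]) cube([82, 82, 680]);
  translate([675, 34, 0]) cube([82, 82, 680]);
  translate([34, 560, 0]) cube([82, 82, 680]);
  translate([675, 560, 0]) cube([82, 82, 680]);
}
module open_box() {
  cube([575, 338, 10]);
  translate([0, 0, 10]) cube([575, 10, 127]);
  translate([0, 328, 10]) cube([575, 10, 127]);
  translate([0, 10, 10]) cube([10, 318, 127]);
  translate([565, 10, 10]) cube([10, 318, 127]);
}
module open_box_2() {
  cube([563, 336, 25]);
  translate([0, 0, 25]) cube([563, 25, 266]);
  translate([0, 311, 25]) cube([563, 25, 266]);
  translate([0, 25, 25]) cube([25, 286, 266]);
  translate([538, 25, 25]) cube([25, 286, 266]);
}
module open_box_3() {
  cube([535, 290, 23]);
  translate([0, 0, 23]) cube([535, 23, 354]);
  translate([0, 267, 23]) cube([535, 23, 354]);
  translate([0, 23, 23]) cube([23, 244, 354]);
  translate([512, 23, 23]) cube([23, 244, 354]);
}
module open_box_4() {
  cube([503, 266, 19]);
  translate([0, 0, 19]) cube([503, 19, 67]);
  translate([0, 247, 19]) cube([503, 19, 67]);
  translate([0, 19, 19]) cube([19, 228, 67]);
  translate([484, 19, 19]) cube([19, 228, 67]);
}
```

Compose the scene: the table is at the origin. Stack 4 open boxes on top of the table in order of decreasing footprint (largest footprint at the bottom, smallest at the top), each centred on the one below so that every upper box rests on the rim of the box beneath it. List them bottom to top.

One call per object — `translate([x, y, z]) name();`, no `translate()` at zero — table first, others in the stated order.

table();
translate([108, 169, 714]) open_box();
translate([114, 170, 851]) open_box_2();
translate([128, 193, 1142]) open_box_3();
translate([144, 205, 1519]) open_box_4();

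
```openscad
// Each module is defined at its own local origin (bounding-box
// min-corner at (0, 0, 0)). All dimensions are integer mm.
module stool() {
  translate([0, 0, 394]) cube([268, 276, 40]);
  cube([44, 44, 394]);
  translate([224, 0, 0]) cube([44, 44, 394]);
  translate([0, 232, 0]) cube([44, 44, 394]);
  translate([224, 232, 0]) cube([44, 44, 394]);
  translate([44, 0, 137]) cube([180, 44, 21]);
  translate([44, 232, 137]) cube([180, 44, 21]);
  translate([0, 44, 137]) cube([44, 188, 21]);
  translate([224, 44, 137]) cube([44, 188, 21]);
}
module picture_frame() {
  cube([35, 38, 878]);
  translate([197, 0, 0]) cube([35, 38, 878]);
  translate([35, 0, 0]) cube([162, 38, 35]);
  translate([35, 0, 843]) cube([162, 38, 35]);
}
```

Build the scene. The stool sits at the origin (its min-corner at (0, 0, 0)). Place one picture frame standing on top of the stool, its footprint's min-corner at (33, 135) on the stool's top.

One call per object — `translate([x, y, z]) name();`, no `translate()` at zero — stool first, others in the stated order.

stool();
translate([33, 135, 434]) picture_frame();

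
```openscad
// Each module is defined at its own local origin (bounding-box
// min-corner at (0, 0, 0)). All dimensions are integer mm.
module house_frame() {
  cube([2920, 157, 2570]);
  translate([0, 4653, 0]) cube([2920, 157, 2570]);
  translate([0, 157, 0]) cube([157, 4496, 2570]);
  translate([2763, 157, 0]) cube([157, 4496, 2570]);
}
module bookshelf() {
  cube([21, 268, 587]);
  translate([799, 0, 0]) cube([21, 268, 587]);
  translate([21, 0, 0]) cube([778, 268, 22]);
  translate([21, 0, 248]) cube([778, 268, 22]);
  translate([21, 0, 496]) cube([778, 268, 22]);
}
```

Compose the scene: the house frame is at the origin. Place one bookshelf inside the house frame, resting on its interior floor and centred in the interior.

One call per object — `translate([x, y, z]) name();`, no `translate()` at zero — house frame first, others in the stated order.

house_frame();
translate([1050, 2271, 0]) bookshelf();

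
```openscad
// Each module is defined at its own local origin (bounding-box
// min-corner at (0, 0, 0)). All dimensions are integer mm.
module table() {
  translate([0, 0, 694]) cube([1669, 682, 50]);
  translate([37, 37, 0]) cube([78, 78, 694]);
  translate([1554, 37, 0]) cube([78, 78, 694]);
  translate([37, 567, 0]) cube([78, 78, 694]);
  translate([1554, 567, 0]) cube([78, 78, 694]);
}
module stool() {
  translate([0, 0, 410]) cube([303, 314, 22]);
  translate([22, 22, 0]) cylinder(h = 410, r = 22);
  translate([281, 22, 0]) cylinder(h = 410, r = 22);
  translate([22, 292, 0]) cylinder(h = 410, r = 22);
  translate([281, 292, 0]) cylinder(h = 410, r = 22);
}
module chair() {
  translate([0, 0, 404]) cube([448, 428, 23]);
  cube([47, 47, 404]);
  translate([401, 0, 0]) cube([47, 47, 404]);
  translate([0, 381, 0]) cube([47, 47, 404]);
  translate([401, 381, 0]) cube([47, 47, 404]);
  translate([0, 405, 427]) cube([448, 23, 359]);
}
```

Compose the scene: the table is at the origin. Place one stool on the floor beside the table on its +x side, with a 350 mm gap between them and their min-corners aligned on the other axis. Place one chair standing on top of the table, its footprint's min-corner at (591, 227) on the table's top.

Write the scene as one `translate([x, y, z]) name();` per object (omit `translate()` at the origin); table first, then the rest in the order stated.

table();
translate([2019, 0, 0]) stool();
translate([591, 227, 744]) chair();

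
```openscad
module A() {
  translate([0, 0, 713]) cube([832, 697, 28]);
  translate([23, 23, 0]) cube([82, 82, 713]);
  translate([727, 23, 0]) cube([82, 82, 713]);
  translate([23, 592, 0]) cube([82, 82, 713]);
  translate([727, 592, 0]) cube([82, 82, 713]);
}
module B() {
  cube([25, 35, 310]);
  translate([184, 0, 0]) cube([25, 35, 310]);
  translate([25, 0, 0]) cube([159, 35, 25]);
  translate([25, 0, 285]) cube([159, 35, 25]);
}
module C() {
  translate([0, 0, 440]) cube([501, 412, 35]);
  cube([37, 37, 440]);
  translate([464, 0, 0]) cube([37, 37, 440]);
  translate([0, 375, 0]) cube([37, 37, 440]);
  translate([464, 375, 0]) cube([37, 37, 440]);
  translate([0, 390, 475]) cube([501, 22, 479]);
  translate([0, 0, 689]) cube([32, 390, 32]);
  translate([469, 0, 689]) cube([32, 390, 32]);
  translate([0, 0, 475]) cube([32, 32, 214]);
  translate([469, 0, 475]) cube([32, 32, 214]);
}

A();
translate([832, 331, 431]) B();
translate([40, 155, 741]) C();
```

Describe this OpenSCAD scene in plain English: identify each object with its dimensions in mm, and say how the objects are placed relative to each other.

A is a table with a 832×697 mm rectangular top, 28 mm thick, top surface at z = 741 mm, supported by four 82×82 mm square legs, each inset 23 mm from the nearest pair of top edges, running from the floor.

B is a picture frame with a 159×260 mm rectangular opening (x by z) and a uniform 25 mm border on every side. Frame depth is 35 mm along y. It is built from two vertical stiles running the full outside height and two horizontal rails spanning the gap between the stiles.

C is a chair: 501×412 mm seat, 35 mm thick, top at z = 475 mm, on four 37 mm square corner legs flush with the seat edges. A 22 mm thick backrest slab spans the full seat width, extending 479 mm above the seat top, its back face flush with the seat's +y edge. Two armrests of 32×32 mm section run along each side from the seat's front edge to the front of the backrest, top faces 246 mm above the seat top and outer faces flush with the seat's x-edges; a 32×32 mm post under the front of each armrest stands on the seat at the front corner.

The picture frame is beside the table with their tops flush at z = 741. The chair is on top of the table.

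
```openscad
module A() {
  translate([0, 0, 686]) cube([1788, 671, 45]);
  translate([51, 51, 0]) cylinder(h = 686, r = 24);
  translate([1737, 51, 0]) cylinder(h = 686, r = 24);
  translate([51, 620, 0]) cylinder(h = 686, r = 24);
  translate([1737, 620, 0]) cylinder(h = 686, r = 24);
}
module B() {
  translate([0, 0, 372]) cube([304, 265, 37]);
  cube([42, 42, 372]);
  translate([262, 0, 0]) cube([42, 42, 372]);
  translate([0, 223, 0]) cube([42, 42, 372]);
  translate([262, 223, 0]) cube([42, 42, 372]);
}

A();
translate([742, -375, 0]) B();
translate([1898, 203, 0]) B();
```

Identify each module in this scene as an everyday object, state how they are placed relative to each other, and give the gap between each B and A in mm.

A is a table. B is a stool. Two stools sit around the table at the −y, +x sides. The gap between each stool and the table is 110 mm.

Each stool's nearest face is 110 mm from the table's bounding box.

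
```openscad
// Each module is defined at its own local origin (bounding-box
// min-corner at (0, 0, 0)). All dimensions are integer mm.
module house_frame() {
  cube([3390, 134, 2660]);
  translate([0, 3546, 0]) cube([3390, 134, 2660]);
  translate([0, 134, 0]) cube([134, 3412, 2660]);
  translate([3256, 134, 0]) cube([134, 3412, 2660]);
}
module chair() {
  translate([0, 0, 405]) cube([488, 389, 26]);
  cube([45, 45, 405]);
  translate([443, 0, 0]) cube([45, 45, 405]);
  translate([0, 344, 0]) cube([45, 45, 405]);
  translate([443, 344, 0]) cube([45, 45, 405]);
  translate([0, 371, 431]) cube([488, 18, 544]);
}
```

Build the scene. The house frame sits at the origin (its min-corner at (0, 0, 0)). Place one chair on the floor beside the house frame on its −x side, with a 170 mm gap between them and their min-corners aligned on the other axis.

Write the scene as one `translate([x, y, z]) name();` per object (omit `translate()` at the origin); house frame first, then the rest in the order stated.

house_frame();
translate([-658, 0, 0]) chair();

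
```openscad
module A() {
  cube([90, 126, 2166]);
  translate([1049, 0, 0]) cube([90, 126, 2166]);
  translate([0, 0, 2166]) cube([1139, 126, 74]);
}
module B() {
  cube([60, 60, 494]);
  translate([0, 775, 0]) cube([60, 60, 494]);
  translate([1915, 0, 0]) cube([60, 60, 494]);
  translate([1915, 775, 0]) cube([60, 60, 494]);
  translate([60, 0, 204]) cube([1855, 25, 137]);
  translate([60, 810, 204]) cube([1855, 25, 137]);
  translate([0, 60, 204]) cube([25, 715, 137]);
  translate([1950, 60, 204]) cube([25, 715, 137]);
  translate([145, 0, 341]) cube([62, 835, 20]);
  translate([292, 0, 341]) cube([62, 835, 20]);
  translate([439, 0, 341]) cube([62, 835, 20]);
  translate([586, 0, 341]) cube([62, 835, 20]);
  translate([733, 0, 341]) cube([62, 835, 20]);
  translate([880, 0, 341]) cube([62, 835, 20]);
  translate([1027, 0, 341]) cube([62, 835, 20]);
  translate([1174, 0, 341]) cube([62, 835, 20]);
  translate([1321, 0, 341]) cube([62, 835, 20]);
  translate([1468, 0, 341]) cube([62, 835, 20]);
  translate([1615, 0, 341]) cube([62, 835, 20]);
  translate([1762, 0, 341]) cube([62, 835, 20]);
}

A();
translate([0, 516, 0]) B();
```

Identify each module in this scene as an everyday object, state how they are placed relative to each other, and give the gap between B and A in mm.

The bed frame's nearest face is 390 mm from the door frame's +y face.

A is a door frame. B is a bed frame. The bed frame is on the floor beside the door frame on its +y side. The gap between the bed frame and the door frame is 390 mm.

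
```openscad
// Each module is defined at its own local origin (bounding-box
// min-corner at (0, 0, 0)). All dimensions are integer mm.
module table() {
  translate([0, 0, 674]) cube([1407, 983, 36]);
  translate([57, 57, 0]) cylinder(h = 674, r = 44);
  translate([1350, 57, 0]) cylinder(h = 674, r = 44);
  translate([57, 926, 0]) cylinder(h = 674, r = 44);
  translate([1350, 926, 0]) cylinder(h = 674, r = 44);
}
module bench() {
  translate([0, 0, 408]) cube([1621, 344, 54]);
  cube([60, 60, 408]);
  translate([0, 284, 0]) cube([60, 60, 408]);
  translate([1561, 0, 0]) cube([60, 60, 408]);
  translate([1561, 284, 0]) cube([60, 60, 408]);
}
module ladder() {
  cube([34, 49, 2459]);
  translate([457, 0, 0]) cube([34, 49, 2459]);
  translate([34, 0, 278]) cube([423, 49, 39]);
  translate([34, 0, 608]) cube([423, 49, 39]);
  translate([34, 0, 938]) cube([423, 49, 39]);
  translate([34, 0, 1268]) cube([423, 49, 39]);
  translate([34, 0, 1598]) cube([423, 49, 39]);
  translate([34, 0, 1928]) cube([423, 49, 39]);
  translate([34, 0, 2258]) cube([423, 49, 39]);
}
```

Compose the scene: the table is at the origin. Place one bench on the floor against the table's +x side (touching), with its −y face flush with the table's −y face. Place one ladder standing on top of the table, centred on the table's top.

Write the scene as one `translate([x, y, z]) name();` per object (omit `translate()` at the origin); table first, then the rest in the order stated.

table();
translate([1407, 0, 0]) bench();
translate([458, 467, 710]) ladder();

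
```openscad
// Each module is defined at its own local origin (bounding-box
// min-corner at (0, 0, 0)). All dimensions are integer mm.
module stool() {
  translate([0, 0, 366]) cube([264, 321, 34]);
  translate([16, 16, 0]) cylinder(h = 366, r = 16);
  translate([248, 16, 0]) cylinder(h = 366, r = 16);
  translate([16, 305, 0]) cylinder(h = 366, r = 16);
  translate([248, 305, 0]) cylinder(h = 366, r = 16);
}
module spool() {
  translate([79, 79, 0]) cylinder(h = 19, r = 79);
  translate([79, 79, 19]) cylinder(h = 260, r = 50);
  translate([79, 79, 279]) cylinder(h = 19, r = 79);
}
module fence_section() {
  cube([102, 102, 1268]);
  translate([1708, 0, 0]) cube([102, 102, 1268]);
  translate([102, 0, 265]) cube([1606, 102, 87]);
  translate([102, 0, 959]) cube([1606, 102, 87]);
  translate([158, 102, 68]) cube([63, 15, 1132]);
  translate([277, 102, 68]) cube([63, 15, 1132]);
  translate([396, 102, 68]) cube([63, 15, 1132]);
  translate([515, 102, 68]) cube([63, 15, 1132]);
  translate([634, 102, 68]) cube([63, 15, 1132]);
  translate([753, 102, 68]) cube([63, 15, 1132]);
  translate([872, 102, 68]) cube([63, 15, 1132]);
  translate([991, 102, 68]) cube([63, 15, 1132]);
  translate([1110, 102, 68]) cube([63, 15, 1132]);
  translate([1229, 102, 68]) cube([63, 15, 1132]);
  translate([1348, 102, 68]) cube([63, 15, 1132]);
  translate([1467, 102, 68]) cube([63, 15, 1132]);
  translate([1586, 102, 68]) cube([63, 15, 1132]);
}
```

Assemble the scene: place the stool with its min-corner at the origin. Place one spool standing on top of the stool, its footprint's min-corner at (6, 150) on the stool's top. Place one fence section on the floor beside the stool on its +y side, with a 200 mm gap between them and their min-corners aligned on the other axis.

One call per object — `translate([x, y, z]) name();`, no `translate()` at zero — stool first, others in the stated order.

stool();
translate([6, 150, 400]) spool();
translate([0, 521, 0]) fence_section();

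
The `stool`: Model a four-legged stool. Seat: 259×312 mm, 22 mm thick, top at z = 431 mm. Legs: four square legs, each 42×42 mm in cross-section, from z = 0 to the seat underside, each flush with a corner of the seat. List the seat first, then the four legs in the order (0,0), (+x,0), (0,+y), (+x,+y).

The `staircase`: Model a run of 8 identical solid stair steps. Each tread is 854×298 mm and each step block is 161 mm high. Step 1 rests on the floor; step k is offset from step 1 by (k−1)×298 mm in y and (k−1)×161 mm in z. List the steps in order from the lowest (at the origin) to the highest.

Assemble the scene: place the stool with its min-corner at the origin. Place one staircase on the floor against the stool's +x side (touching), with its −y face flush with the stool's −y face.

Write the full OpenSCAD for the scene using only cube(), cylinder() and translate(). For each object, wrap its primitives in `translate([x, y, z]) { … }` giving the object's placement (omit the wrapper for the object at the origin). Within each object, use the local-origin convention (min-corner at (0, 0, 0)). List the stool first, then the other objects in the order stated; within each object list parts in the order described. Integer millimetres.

translate([0, 0, 409]) cube([259, 312, 22]);
cube([42, 42, 409]);
translate([217, 0, 0]) cube([42, 42, 409]);
translate([0, 270, 0]) cube([42, 42, 409]);
translate([217, 270, 0]) cube([42, 42, 409]);
translate([259, 0, 0]) {
  cube([854, 298, 161]);
  translate([0, 298, 161]) cube([854, 298, 161]);
  translate([0, 596, 322]) cube([854, 298, 161]);
  translate([0, 894, 483]) cube([854, 298, 161]);
  translate([0, 1192, 644]) cube([854, 298, 161]);
  translate([0, 1490, 805]) cube([854, 298, 161]);
  translate([0, 1788, 966]) cube([854, 298, 161]);
  translate([0, 2086, 1127]) cube([854, 298, 161]);
}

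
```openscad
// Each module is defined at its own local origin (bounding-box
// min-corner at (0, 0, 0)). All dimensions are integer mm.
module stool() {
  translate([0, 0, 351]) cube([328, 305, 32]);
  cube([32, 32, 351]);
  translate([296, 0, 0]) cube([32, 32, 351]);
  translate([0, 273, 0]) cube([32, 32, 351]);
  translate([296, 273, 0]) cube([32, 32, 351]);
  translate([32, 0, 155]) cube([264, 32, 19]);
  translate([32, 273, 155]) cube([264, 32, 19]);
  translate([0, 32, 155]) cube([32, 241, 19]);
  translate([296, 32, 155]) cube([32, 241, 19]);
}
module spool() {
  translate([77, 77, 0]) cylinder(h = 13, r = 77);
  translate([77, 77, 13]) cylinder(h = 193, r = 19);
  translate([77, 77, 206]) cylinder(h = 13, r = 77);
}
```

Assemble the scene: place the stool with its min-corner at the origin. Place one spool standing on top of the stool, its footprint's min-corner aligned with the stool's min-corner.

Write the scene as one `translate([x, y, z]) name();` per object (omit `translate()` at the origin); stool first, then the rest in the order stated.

stool();
translate([0, 0, 383]) spool();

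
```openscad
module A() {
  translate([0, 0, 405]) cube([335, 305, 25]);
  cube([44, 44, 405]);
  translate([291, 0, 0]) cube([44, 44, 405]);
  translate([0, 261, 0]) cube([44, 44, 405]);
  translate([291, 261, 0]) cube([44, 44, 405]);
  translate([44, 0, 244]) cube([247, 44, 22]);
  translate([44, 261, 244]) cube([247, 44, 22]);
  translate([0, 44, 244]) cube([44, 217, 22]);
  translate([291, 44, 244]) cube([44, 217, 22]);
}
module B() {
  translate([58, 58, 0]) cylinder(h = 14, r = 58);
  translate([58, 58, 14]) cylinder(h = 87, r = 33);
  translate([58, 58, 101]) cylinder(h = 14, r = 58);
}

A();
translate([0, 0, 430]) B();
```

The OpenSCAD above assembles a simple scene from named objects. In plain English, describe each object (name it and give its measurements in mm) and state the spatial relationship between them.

A is a four-legged stool. The seat is a 335×305×25 mm slab whose top surface is at z = 430 mm; four square legs, each 44×44 mm in cross-section, run from the floor (z = 0) to the underside of the seat, each flush with a corner of the seat. Four stretchers, 44 mm wide and 22 mm tall, connect adjacent legs with their undersides at z = 244 mm, each running between the inner faces of the legs it joins and aligned with the legs' outer faces on the other axis.

B is a spool: two coaxial disc flanges of radius 58 mm and thickness 14 mm, joined by a core cylinder of radius 33 mm and height 87 mm. The lower flange rests on z = 0 and the three cylinders share a vertical axis.

The spool is on top of the stool.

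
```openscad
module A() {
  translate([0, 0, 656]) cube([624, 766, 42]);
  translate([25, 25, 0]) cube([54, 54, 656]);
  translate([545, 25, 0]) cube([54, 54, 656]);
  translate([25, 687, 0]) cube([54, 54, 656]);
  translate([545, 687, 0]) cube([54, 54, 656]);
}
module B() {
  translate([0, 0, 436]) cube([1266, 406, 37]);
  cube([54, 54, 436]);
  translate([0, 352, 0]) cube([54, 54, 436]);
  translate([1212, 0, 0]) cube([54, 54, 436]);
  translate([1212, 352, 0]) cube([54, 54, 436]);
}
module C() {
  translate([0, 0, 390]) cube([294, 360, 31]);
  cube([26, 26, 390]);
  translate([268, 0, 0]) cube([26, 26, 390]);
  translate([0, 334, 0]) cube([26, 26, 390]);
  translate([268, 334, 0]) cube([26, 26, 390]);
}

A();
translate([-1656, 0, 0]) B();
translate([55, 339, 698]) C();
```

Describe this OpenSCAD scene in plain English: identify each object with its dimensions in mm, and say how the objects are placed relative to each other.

A is a table: top 624 mm (x) × 766 mm (y), 42 mm thick, upper face at z = 698 mm, on four 54×54 mm square legs, each inset 25 mm from the nearest pair of top edges, running from z = 0 to the bottom of the top.

B is a bench: a 1266×406 mm seat slab, 37 mm thick, top at z = 473 mm, on four 54×54 mm square legs flush with the seat corners and standing on z = 0.

C is a four-legged stool. The seat is 294×360 mm, 31 mm thick, top at z = 421 mm. It stands on four square legs, each 26×26 mm in cross-section, from z = 0 to the seat underside, each flush with a corner of the seat.

The bench is on the floor beside the table on its −x side. The stool is on top of the table.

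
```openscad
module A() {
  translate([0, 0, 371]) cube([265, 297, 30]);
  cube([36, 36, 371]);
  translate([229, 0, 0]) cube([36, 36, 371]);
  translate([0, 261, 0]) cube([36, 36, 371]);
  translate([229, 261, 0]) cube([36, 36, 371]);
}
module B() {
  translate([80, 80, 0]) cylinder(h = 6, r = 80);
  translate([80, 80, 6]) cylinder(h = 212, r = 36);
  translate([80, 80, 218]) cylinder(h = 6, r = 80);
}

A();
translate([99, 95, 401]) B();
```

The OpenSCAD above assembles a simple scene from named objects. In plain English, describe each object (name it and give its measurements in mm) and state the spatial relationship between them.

A is a simple wooden stool: a rectangular seat 265 mm (x) by 297 mm (y), 30 mm thick, top face at z = 401 mm, on four square legs, each 36×36 mm in cross-section. The legs rest on z = 0, each flush with a corner of the seat.

B is a spool: two coaxial disc flanges of radius 80 mm and thickness 6 mm, joined by a core cylinder of radius 36 mm and height 212 mm. The lower flange rests on z = 0 and the three cylinders share a vertical axis.

The spool is on top of the stool.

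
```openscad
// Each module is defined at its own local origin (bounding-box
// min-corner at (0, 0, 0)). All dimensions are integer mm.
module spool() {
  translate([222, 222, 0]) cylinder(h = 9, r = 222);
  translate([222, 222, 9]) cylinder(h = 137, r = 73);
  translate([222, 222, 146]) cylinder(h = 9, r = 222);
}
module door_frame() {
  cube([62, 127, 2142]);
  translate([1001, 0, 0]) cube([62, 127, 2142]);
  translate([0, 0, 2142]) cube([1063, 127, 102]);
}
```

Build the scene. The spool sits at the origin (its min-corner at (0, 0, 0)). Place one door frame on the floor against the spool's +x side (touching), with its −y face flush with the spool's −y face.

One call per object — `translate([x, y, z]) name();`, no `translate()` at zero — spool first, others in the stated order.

spool();
translate([444, 0, 0]) door_frame();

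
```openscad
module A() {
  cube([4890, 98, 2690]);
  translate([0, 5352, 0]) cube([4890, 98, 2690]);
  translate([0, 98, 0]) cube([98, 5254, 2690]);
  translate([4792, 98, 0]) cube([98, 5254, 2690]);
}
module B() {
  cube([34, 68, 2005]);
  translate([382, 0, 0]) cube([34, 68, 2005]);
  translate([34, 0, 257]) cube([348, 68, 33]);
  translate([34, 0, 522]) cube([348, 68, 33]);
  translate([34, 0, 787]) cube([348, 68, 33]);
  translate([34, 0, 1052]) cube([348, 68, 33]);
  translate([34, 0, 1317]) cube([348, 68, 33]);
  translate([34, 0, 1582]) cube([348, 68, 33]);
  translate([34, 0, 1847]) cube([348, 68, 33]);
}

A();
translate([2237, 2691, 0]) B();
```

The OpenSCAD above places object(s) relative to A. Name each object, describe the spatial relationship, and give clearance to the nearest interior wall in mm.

Clearances: x = 2139, y = 2593; minimum 2139 mm.

A is a house frame. B is a ladder. The ladder sits inside the house frame, centred. The clearance to the nearest interior wall is 2139 mm.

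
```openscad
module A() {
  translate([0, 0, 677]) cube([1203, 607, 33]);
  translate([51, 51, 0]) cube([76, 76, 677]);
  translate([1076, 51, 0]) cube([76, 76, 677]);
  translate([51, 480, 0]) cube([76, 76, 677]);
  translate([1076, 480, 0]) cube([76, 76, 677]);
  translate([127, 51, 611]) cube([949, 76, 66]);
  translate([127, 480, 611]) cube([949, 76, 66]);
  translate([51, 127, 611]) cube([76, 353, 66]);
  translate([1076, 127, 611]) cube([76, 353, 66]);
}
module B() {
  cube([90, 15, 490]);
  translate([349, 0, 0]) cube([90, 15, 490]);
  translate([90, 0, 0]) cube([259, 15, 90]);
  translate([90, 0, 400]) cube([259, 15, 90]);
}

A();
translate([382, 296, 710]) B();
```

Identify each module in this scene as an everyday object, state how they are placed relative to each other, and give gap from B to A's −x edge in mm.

A is a table. B is a picture frame. The picture frame is on top of the table, centred. The gap from the picture frame to the table's −x edge is 382 mm.

The picture frame's min-x is at 382; the table's min-x is 0; gap = 382 mm.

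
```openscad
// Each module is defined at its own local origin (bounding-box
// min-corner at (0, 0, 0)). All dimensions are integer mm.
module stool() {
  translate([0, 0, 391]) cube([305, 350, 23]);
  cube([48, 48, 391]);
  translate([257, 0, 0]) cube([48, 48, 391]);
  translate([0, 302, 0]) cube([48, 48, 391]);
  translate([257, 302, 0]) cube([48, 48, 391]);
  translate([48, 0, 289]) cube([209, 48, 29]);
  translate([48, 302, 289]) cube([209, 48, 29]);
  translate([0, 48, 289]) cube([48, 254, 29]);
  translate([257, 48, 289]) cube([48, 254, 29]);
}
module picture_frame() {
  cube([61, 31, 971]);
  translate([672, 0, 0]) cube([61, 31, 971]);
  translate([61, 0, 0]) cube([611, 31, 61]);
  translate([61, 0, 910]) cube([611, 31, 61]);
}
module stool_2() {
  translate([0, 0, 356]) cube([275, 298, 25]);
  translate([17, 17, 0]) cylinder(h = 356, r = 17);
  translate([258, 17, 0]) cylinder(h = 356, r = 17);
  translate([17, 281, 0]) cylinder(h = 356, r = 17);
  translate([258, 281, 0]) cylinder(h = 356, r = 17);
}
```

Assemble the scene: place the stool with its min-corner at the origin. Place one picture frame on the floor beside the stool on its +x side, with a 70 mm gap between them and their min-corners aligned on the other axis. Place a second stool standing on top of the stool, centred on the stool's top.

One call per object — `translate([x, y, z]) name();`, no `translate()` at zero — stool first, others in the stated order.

stool();
translate([375, 0, 0]) picture_frame();
translate([15, 26, 414]) stool_2();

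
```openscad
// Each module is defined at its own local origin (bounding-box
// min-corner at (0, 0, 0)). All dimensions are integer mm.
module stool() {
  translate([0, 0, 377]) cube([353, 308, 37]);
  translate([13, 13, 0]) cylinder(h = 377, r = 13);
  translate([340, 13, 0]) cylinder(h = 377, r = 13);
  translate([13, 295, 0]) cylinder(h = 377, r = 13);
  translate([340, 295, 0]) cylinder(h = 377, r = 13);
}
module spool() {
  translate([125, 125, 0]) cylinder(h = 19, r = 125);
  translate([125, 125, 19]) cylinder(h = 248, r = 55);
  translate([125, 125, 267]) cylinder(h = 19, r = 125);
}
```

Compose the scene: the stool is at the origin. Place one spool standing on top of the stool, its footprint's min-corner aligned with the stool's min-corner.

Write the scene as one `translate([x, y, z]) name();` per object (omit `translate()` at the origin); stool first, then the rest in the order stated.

stool();
translate([0, 0, 414]) spool();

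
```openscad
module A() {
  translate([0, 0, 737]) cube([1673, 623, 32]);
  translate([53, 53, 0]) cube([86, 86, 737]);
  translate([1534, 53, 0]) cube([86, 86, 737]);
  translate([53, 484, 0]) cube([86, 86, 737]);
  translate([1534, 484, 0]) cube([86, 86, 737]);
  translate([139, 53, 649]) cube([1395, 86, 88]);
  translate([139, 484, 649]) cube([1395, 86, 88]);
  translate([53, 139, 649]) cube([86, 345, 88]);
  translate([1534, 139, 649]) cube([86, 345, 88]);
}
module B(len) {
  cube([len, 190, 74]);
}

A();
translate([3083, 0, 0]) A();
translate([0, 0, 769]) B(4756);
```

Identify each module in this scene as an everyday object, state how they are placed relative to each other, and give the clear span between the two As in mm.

A is a table. B is a beam. A beam spans the tops of two tables. The clear span between the two tables is 1410 mm.

Second table starts at x = 3083; first ends at x = 1673; clear span = 3083 − 1673 = 1410 mm.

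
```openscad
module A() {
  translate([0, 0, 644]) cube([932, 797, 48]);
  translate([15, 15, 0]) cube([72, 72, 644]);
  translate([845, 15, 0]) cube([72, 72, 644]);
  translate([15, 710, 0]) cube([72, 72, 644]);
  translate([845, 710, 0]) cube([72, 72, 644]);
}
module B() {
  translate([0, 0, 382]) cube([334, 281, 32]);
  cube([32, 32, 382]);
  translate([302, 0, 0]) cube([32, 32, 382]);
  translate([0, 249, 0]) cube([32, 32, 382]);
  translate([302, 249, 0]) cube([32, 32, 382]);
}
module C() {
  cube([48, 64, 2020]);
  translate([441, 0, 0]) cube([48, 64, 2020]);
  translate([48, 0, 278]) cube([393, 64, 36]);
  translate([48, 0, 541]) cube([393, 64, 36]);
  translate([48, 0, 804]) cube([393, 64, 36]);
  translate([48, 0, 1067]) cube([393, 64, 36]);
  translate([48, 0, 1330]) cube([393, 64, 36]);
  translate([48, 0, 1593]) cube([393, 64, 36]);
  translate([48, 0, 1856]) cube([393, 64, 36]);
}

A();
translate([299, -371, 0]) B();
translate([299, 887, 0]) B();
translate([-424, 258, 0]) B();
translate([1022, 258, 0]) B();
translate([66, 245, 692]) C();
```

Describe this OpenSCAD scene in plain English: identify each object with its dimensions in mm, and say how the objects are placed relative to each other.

A is a rectangular dining table. The top is 932×797×48 mm with its upper surface at z = 692 mm. It stands on four 72×72 mm square legs, each inset 15 mm from the nearest pair of top edges, running from the floor to the underside of the top.

B is a four-legged stool. The seat is a 334×281×32 mm slab whose top surface is at z = 414 mm; four square legs, each 32×32 mm in cross-section, run from the floor (z = 0) to the underside of the seat, each flush with a corner of the seat.

C is a wooden ladder with two side rails of 48×64 mm section and 2020 mm height, set 489 mm apart overall. Between them run 7 rectangular rungs (64 mm deep, 36 mm thick), front faces flush with the rails' −y face. The bottom of the first rung is 278 mm above the floor and each subsequent rung is 263 mm higher than the one below.

Four stools sit around the table at the −y, +y, −x, +x sides. The ladder is on top of the table.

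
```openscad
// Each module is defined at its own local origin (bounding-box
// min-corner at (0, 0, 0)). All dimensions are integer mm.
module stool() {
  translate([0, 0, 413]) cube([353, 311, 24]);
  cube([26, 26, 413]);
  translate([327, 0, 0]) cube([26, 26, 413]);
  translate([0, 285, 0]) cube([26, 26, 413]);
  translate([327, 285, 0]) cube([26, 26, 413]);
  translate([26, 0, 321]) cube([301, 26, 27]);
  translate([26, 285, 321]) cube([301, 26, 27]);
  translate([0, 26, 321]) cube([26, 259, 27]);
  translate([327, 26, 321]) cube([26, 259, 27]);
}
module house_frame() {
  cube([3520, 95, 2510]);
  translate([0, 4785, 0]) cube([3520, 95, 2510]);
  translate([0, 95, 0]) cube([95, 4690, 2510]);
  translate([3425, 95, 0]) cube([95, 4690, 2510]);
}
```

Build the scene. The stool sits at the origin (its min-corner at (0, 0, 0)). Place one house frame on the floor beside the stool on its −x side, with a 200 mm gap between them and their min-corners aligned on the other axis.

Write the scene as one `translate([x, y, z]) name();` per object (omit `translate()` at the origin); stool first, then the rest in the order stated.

stool();
translate([-3720, 0, 0]) house_frame();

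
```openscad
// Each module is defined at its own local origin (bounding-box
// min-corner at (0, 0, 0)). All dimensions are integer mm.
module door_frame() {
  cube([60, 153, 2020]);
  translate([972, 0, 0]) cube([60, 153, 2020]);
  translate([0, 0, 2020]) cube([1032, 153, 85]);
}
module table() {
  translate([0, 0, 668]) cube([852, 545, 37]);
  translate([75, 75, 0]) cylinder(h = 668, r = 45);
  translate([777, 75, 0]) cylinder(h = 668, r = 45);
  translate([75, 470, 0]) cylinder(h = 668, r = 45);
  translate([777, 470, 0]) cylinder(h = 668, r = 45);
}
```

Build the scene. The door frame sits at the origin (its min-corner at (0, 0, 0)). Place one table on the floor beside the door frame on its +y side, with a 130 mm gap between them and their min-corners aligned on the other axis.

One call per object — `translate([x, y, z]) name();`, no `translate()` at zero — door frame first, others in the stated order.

door_frame();
translate([0, 283, 0]) table();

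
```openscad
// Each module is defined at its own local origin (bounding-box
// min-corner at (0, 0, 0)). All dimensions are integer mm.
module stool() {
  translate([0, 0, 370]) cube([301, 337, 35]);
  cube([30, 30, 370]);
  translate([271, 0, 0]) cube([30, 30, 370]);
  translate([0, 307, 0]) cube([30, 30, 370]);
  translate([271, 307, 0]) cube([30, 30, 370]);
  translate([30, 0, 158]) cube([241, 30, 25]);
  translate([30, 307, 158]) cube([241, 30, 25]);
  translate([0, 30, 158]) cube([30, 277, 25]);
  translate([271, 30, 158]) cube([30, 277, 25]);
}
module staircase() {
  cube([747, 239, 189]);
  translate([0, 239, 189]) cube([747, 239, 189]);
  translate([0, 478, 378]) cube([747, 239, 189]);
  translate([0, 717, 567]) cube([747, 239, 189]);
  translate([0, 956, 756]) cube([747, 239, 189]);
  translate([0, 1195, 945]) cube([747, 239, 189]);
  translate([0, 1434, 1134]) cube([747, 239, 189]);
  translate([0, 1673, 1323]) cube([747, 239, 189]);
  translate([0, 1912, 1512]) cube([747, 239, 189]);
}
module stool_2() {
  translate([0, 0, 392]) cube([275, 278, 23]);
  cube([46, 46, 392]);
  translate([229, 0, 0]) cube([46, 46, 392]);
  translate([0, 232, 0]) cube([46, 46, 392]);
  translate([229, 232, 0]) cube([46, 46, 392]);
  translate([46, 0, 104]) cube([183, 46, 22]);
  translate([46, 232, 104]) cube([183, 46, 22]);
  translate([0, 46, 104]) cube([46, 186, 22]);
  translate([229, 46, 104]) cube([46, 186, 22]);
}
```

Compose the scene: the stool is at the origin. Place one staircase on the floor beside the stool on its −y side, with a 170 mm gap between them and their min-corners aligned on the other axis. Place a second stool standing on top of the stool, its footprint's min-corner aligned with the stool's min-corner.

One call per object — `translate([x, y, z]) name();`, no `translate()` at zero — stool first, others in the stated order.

stool();
translate([0, -2321, 0]) staircase();
translate([0, 0, 405]) stool_2();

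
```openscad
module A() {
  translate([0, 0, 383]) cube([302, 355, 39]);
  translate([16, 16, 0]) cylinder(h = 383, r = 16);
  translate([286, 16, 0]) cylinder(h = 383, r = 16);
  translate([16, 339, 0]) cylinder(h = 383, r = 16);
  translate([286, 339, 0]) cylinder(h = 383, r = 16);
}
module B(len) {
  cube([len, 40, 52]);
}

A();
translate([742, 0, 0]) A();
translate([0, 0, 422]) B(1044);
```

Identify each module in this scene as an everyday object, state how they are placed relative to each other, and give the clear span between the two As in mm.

Second stool starts at x = 742; first ends at x = 302; clear span = 742 − 302 = 440 mm.

A is a stool. B is a beam. A beam spans the tops of two stools. The clear span between the two stools is 440 mm.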